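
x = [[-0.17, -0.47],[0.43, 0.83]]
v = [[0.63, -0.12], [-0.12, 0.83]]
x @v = [[-0.05, -0.37], [0.17, 0.64]]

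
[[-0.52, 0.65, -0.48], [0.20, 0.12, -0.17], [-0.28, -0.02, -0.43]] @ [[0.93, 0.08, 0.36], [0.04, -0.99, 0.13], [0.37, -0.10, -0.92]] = [[-0.64, -0.64, 0.34], [0.13, -0.09, 0.24], [-0.42, 0.04, 0.29]]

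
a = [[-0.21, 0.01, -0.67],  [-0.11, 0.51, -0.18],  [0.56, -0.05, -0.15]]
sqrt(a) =[[0.45, -0.01, -0.70], [-0.02, 0.71, -0.16], [0.59, -0.04, 0.51]]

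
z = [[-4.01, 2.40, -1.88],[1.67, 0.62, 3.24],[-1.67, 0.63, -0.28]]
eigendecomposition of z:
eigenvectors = [[(0.87+0j), -0.45+0.08j, (-0.45-0.08j)], [(-0.39+0j), (-0.87+0j), (-0.87-0j)], [0.31+0.00j, 0.12-0.14j, (0.12+0.14j)]]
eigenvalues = [(-5.75+0j), (1.04+0.35j), (1.04-0.35j)]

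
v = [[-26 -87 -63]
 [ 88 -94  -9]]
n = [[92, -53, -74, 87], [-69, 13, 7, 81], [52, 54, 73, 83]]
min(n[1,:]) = -69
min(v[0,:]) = -87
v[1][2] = -9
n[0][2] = -74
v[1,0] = 88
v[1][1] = -94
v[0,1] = -87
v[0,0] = -26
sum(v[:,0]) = 62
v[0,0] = -26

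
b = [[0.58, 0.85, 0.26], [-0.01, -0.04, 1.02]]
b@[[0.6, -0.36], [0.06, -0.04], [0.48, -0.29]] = [[0.52,  -0.32], [0.48,  -0.29]]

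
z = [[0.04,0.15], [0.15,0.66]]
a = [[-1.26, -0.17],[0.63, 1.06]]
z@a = [[0.04, 0.15], [0.23, 0.67]]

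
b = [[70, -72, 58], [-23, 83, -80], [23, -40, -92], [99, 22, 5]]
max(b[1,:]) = 83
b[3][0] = 99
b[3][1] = 22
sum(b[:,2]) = -109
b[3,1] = 22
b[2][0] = 23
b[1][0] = -23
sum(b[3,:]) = 126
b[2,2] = -92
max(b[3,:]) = 99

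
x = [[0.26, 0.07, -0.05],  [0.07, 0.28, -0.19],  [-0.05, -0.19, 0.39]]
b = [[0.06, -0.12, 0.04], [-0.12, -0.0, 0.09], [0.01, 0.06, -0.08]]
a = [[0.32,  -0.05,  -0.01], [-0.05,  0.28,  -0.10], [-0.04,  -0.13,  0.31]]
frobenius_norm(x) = 0.62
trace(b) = -0.02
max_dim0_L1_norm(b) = 0.21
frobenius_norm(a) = 0.56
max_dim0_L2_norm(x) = 0.44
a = x + b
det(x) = 0.02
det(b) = 0.00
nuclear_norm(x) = 0.93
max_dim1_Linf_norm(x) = 0.39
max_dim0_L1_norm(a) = 0.46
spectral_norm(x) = 0.56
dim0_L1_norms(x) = [0.38, 0.54, 0.63]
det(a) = 0.02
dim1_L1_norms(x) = [0.38, 0.54, 0.63]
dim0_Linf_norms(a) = [0.32, 0.28, 0.31]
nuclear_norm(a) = 0.91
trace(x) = 0.93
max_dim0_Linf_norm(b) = 0.12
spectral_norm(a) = 0.41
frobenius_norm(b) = 0.23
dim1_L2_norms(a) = [0.32, 0.3, 0.34]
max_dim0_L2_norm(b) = 0.13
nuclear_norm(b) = 0.34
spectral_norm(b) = 0.17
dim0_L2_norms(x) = [0.27, 0.35, 0.44]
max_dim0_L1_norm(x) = 0.63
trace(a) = 0.91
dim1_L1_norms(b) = [0.22, 0.21, 0.15]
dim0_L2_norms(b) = [0.13, 0.13, 0.13]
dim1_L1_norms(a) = [0.38, 0.43, 0.48]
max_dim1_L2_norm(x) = 0.44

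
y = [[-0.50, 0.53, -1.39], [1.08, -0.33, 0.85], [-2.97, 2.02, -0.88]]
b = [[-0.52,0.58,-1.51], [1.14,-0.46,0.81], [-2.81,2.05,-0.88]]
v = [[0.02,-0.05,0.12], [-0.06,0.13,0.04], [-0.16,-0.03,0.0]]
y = v + b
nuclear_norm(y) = 5.64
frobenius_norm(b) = 4.23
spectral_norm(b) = 4.03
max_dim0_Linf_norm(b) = 2.81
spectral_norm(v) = 0.18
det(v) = 0.00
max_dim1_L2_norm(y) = 3.7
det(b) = -1.66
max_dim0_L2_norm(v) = 0.17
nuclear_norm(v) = 0.44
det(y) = -1.79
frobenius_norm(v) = 0.26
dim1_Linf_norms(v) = [0.12, 0.13, 0.16]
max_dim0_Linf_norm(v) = 0.16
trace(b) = -1.86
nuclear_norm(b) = 5.61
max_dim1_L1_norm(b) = 5.74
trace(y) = -1.71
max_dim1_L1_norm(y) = 5.87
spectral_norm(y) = 4.07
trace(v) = 0.15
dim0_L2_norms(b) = [3.08, 2.18, 1.93]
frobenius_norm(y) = 4.26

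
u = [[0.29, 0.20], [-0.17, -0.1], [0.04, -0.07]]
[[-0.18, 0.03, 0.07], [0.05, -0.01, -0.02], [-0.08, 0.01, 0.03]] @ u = [[-0.05, -0.04],[0.02, 0.01],[-0.02, -0.02]]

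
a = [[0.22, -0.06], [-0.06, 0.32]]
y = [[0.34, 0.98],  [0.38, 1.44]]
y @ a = [[0.02, 0.29], [-0.00, 0.44]]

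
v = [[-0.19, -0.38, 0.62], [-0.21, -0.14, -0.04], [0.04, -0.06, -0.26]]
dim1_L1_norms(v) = [1.19, 0.39, 0.36]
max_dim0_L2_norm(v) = 0.67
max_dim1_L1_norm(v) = 1.19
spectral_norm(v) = 0.78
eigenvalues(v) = [0.18, -0.45, -0.32]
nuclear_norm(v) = 1.18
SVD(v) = [[-0.96, -0.05, 0.28], [-0.11, -0.83, -0.54], [0.26, -0.55, 0.80]] @ diag([0.7824685408010488, 0.2757110050951515, 0.12135247968665036]) @ [[0.28, 0.47, -0.84], [0.59, 0.61, 0.53], [0.76, -0.64, -0.11]]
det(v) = 0.03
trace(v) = -0.59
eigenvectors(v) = [[-0.82,0.82,0.59], [0.55,0.57,0.74], [-0.15,0.00,0.33]]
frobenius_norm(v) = 0.84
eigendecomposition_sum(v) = [[0.08, -0.12, 0.12],[-0.05, 0.08, -0.08],[0.01, -0.02, 0.02]] + [[-0.32, -0.20, 1.02], [-0.22, -0.13, 0.70], [-0.0, -0.00, 0.01]] + [[0.05,-0.07,-0.52], [0.06,-0.08,-0.65], [0.03,-0.04,-0.29]]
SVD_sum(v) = [[-0.21, -0.35, 0.63],[-0.02, -0.04, 0.08],[0.06, 0.09, -0.17]] + [[-0.01,-0.01,-0.01], [-0.14,-0.14,-0.12], [-0.09,-0.09,-0.08]] + [[0.03,-0.02,-0.00], [-0.05,0.04,0.01], [0.07,-0.06,-0.01]]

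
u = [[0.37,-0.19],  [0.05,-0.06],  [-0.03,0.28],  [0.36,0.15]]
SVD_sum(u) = [[0.39,  -0.08], [0.06,  -0.01], [-0.08,  0.02], [0.32,  -0.06]] + [[-0.02, -0.11], [-0.01, -0.05], [0.05, 0.26], [0.04, 0.21]]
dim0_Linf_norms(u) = [0.37, 0.28]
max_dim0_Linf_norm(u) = 0.37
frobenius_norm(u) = 0.64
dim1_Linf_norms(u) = [0.37, 0.06, 0.28, 0.36]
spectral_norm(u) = 0.52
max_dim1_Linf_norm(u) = 0.37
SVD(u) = [[-0.76, -0.30], [-0.12, -0.13], [0.16, 0.73], [-0.61, 0.6]] @ diag([0.524961228156641, 0.36730873789262236]) @ [[-0.98,0.20],[0.2,0.98]]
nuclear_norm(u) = 0.89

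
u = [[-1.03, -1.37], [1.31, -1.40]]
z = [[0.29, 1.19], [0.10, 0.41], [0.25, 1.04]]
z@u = [[1.26, -2.06], [0.43, -0.71], [1.1, -1.80]]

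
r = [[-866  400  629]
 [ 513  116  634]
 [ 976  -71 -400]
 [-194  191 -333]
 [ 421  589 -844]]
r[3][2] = -333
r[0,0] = -866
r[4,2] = -844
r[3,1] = 191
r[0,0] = -866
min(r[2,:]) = -400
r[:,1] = [400, 116, -71, 191, 589]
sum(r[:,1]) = 1225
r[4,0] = 421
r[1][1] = 116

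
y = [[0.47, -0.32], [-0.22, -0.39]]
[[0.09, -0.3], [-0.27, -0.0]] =y @ [[0.47, -0.46],[0.42, 0.27]]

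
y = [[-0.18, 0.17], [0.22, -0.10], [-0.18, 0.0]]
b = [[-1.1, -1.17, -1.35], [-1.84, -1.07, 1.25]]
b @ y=[[0.18, -0.07],[-0.13, -0.21]]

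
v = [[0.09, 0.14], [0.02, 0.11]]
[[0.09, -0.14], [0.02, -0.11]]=v@[[1.00,0.02], [0.02,-1.00]]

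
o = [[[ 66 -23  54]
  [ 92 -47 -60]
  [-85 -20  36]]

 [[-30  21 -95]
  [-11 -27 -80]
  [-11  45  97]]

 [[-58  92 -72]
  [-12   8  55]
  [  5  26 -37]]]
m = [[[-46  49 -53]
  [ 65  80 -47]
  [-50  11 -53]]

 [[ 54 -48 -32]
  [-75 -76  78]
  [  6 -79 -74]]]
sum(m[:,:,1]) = -63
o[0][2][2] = 36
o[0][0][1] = -23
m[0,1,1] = 80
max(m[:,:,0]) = 65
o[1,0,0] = -30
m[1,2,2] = -74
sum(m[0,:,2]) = -153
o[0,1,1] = -47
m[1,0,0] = 54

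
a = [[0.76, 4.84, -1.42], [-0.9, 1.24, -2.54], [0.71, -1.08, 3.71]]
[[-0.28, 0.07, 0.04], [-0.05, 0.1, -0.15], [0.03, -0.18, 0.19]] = a@ [[-0.0, 0.04, 0.07], [-0.06, -0.01, 0.01], [-0.01, -0.06, 0.04]]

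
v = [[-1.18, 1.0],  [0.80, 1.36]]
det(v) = -2.405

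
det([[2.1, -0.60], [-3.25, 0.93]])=0.003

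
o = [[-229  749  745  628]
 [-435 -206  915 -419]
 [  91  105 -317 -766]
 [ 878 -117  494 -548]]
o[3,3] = -548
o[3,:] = [878, -117, 494, -548]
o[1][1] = -206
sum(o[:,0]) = 305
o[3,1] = -117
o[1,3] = -419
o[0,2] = 745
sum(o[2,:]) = -887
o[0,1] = 749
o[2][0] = 91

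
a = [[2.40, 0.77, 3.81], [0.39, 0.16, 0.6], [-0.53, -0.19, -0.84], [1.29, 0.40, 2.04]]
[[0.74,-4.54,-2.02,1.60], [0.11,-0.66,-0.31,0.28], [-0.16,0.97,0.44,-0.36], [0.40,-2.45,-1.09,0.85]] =a @ [[-0.36, 0.33, -0.39, 0.93],[0.01, 1.39, 0.22, 0.56],[0.42, -1.68, -0.33, -0.28]]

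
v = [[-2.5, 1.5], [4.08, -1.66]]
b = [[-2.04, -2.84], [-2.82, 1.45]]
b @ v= [[-6.49, 1.65],[12.97, -6.64]]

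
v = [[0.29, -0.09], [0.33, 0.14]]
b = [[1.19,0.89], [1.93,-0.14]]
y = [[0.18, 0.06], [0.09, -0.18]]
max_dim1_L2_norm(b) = 1.94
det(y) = -0.04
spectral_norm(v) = 0.44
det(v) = 0.07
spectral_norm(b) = 2.30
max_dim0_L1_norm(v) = 0.62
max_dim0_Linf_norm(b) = 1.93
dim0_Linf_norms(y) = [0.18, 0.18]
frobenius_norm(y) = 0.28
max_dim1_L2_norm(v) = 0.36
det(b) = -1.88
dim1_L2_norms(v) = [0.3, 0.36]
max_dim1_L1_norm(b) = 2.08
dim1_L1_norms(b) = [2.08, 2.07]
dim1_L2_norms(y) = [0.19, 0.2]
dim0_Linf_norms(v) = [0.33, 0.14]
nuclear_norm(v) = 0.60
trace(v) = 0.43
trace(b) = 1.05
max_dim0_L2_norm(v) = 0.44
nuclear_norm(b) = 3.12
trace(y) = 0.00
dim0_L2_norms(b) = [2.27, 0.9]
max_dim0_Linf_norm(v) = 0.33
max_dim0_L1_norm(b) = 3.12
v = b @ y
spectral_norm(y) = 0.21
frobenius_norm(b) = 2.44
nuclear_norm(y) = 0.39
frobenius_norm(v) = 0.47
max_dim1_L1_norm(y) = 0.27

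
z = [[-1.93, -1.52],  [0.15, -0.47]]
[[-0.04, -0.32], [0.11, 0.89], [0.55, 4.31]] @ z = [[0.03,0.21], [-0.08,-0.59], [-0.42,-2.86]]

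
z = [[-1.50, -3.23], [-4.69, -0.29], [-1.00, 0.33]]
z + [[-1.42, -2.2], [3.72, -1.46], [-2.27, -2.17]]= [[-2.92, -5.43], [-0.97, -1.75], [-3.27, -1.84]]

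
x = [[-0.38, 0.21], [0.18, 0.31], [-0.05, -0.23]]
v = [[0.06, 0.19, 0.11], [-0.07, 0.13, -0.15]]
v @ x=[[0.01,0.05], [0.06,0.06]]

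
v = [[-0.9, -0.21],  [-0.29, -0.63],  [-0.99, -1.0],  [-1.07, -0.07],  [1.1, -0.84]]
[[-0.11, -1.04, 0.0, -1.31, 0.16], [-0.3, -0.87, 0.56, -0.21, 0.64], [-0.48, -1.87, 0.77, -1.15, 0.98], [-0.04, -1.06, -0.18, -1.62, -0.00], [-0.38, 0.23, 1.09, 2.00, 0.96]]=v@[[0.01, 0.93, 0.23, 1.54, 0.07], [0.47, 0.95, -1.0, -0.37, -1.05]]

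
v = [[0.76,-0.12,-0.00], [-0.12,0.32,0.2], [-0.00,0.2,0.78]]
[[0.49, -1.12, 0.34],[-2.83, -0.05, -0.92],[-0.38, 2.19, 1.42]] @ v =[[0.51, -0.35, 0.04], [-2.14, 0.14, -0.73], [-0.55, 1.03, 1.55]]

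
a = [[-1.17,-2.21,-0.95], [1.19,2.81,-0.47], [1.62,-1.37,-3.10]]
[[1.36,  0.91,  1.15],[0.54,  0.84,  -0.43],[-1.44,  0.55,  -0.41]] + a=[[0.19, -1.30, 0.20], [1.73, 3.65, -0.90], [0.18, -0.82, -3.51]]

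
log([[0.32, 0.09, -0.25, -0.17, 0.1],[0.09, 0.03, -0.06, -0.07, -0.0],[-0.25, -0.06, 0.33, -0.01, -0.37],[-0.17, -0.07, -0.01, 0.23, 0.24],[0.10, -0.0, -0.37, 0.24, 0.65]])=[[(-2.87+0.58j), 1.00+0.82j, (-2.03+0.55j), (-1.16+0.72j), -0.19-0.04j], [(1+0.82j), -4.99+1.15j, (0.28+0.78j), -0.82+1.01j, 0.33-0.05j], [(-2.03+0.55j), (0.28+0.78j), (-4.35+0.53j), (0.84+0.68j), (-2.52-0.04j)], [-1.16+0.72j, (-0.82+1.01j), 0.84+0.68j, (-3.5+0.88j), (1.87-0.05j)], [(-0.19-0.04j), (0.33-0.05j), -2.52-0.04j, 1.87-0.05j, (-2.15+0j)]]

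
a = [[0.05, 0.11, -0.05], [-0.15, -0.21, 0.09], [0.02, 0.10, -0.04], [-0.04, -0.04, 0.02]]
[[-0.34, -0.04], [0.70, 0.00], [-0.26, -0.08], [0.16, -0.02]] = a @ [[-1.1, 1.4],[-0.94, -2.00],[3.72, -2.30]]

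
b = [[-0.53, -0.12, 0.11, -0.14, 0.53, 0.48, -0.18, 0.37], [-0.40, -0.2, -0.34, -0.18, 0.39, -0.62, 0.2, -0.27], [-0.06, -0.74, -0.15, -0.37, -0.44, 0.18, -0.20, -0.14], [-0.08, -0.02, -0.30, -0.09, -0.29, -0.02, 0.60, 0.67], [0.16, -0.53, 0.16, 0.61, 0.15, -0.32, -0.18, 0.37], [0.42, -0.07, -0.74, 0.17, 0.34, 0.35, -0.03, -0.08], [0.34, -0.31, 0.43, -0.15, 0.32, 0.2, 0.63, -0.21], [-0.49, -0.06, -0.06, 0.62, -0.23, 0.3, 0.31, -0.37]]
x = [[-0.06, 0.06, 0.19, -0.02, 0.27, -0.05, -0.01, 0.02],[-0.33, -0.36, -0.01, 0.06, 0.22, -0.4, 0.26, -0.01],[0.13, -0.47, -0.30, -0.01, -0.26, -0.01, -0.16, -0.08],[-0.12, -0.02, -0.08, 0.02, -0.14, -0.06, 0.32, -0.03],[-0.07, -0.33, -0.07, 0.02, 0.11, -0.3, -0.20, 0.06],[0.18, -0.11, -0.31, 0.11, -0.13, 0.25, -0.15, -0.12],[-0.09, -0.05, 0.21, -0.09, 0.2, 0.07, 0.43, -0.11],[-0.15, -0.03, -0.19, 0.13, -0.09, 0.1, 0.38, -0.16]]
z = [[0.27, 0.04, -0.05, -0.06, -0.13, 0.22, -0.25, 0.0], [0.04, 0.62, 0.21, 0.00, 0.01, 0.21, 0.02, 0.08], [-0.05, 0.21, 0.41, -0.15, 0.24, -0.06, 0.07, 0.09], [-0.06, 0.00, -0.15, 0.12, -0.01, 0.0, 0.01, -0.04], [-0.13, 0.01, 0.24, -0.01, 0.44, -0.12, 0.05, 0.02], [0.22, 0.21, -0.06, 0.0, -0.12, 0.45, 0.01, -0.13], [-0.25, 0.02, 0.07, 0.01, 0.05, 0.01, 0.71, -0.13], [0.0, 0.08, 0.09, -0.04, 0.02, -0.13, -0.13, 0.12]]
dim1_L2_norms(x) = [0.35, 0.72, 0.65, 0.38, 0.51, 0.52, 0.55, 0.51]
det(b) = -1.01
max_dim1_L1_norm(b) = 2.6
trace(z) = 3.14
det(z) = -0.00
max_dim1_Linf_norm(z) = 0.71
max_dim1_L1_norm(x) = 1.65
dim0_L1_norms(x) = [1.13, 1.43, 1.36, 0.46, 1.42, 1.24, 1.91, 0.59]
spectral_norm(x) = 0.95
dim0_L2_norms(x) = [0.46, 0.69, 0.56, 0.2, 0.53, 0.58, 0.77, 0.25]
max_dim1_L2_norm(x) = 0.72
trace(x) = -0.07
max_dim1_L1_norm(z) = 1.28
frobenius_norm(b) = 2.83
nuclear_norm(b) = 8.01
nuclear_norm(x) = 3.14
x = b @ z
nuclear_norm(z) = 3.14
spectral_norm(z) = 0.95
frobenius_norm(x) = 1.52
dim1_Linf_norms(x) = [0.27, 0.4, 0.47, 0.32, 0.33, 0.31, 0.43, 0.38]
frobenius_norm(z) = 1.52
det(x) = -0.00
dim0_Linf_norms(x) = [0.33, 0.47, 0.31, 0.13, 0.27, 0.4, 0.43, 0.16]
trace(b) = -0.21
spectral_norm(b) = 1.01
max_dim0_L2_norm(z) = 0.77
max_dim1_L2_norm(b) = 1.0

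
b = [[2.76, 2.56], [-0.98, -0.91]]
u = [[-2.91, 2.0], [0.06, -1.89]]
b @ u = [[-7.88,0.68], [2.80,-0.24]]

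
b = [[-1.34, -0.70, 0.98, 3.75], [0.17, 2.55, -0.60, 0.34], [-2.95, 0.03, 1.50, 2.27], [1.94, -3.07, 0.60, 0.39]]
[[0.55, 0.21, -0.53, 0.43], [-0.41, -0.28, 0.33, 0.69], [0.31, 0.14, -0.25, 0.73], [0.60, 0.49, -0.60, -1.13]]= b@[[0.02,0.08,-0.06,-0.18], [-0.15,-0.06,0.12,0.26], [0.1,0.24,-0.12,-0.04], [0.1,0.01,-0.11,0.11]]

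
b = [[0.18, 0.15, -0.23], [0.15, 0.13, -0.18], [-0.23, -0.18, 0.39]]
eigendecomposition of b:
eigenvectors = [[-0.51, -0.71, 0.48], [-0.41, 0.69, 0.59], [0.76, -0.1, 0.65]]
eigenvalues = [0.64, 0.0, 0.05]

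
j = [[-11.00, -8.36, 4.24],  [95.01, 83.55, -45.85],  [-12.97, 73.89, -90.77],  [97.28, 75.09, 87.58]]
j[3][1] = 75.09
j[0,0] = -11.0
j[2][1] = 73.89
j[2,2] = -90.77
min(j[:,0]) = -12.97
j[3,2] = 87.58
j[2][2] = -90.77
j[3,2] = 87.58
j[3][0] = 97.28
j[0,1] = -8.36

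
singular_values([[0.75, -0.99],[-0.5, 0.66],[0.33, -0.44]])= [1.59, 0.0]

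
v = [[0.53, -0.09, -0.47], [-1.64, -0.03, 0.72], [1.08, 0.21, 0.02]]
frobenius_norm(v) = 2.22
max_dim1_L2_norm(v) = 1.79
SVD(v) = [[-0.3, -0.55, 0.78], [0.83, 0.25, 0.50], [-0.47, 0.80, 0.38]] @ diag([2.1573213481707456, 0.5250038879602206, 0.005959727628615733]) @ [[-0.94, -0.04, 0.34], [0.29, 0.4, 0.87], [0.17, -0.92, 0.36]]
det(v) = -0.01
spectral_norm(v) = 2.16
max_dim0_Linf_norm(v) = 1.64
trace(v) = 0.52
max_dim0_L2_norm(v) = 2.03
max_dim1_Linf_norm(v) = 1.64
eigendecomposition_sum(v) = [[0.02-0.00j, 0.01-0.00j, (0.01-0j)],  [-0.11+0.00j, (-0.07+0j), -0.05+0.00j],  [0.04-0.00j, (0.03-0j), (0.02-0j)]] + [[(0.26+0.29j), (-0.05+0.15j), -0.24+0.25j], [-0.76-0.49j, (0.02-0.38j), (0.38-0.73j)], [0.52+0.04j, 0.09+0.20j, 0.00+0.47j]] + [[0.26-0.29j, (-0.05-0.15j), -0.24-0.25j], [-0.76+0.49j, 0.02+0.38j, 0.38+0.73j], [(0.52-0.04j), (0.09-0.2j), -0.47j]]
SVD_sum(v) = [[0.61, 0.03, -0.22],  [-1.68, -0.08, 0.60],  [0.96, 0.05, -0.34]] + [[-0.08, -0.12, -0.25], [0.04, 0.05, 0.12], [0.12, 0.17, 0.36]] + [[0.00, -0.00, 0.00], [0.00, -0.00, 0.00], [0.0, -0.00, 0.00]]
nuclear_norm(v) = 2.69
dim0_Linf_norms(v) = [1.64, 0.21, 0.72]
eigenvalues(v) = [(-0.03+0j), (0.28+0.38j), (0.28-0.38j)]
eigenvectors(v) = [[(-0.16+0j), (0.33+0.09j), 0.33-0.09j], [0.92+0.00j, (-0.82+0j), (-0.82-0j)], [(-0.37+0j), (0.41-0.22j), (0.41+0.22j)]]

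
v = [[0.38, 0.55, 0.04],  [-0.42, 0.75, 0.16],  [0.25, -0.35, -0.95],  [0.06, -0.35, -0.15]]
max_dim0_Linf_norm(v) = 0.95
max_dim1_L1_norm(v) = 1.55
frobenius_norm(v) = 1.56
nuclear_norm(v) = 2.52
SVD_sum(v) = [[-0.09, 0.23, 0.20],  [-0.2, 0.54, 0.48],  [0.25, -0.67, -0.60],  [0.1, -0.26, -0.23]] + [[0.15, 0.33, -0.31], [0.09, 0.2, -0.19], [0.14, 0.31, -0.29], [-0.04, -0.09, 0.08]] + [[0.32, -0.01, 0.14], [-0.31, 0.01, -0.14], [-0.14, 0.0, -0.06], [0.00, -0.0, 0.00]]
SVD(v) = [[-0.25, -0.66, -0.69], [-0.58, -0.40, 0.66], [0.72, -0.62, 0.3], [0.28, 0.18, -0.00]] @ diag([1.2901256130112402, 0.7255965552876265, 0.5081196134839726]) @ [[0.27, -0.72, -0.64], [-0.31, -0.7, 0.65], [-0.91, 0.02, -0.41]]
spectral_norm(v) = 1.29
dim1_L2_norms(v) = [0.67, 0.87, 1.04, 0.39]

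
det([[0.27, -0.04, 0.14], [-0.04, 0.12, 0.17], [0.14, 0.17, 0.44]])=0.001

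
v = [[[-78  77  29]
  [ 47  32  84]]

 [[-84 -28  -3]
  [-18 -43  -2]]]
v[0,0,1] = 77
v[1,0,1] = -28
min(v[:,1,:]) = -43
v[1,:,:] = [[-84, -28, -3], [-18, -43, -2]]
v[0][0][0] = -78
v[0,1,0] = 47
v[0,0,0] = -78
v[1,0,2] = -3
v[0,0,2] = 29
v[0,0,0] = -78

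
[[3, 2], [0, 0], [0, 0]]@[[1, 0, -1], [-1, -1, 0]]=[[1, -2, -3], [0, 0, 0], [0, 0, 0]]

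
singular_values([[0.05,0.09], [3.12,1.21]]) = [3.35, 0.07]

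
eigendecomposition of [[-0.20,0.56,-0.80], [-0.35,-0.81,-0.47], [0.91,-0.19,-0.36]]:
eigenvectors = [[(-0.7+0j), (-0.7-0j), -0.15+0.00j],  [-0.09-0.33j, -0.09+0.33j, (0.87+0j)],  [(-0.05+0.63j), (-0.05-0.63j), (0.47+0j)]]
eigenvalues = [(-0.18+0.98j), (-0.18-0.98j), (-1+0j)]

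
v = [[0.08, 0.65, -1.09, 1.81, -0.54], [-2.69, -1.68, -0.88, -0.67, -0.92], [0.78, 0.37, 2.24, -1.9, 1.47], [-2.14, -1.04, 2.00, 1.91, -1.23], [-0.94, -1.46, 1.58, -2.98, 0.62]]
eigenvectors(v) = [[(0.32+0.1j),0.32-0.10j,0.40+0.04j,(0.4-0.04j),0.04+0.00j], [(-0-0.1j),(-0+0.1j),(-0.46+0.19j),(-0.46-0.19j),-0.55+0.00j], [(-0.55+0j),(-0.55-0j),(0.12+0.01j),(0.12-0.01j),-0.12+0.00j], [(-0.14+0.5j),(-0.14-0.5j),(-0.25+0.04j),-0.25-0.04j,0.35+0.00j], [-0.52-0.16j,(-0.52+0.16j),-0.72+0.00j,(-0.72-0j),(0.74+0j)]]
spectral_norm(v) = 5.25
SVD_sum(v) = [[-0.01, 0.41, -1.08, 1.8, -0.71], [0.00, -0.02, 0.05, -0.09, 0.04], [0.02, -0.54, 1.43, -2.39, 0.94], [-0.0, 0.14, -0.37, 0.63, -0.25], [0.02, -0.65, 1.72, -2.87, 1.13]] + [[0.20, 0.13, -0.04, -0.02, 0.08], [-2.4, -1.53, 0.47, 0.21, -1.02], [0.84, 0.54, -0.16, -0.07, 0.36], [-2.37, -1.52, 0.47, 0.21, -1.01], [-1.01, -0.65, 0.20, 0.09, -0.43]] + [[0.0, 0.01, 0.04, 0.02, 0.0],[-0.16, -0.26, -1.39, -0.79, -0.03],[0.11, 0.19, 0.99, 0.56, 0.02],[0.22, 0.36, 1.91, 1.08, 0.05],[-0.04, -0.06, -0.34, -0.19, -0.01]] + [[-0.11,0.11,-0.01,0.00,0.08], [-0.13,0.14,-0.01,0.0,0.1], [-0.19,0.19,-0.02,0.0,0.14], [0.02,-0.02,0.00,-0.00,-0.01], [0.09,-0.1,0.01,-0.0,-0.07]] + [[0.00, -0.0, -0.00, 0.00, 0.00], [-0.0, 0.0, 0.0, -0.00, -0.00], [-0.0, 0.00, 0.00, -0.00, -0.00], [-0.0, 0.0, 0.00, -0.0, -0.00], [0.0, -0.00, -0.0, 0.0, 0.0]]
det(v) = 0.12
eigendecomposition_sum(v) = [[-0.29+0.35j,  (-0.07+0.1j),  (-0.5-0.7j),  (0.82-0.63j),  (-0.49+0.24j)], [(0.13+0.05j),  (0.03+0.01j),  (-0.16+0.21j),  -0.26-0.18j,  0.12+0.12j], [(0.28-0.7j),  0.06-0.19j,  1.13+0.86j,  (-0.98+1.4j),  0.66-0.62j], [-0.55-0.43j,  (-0.15-0.1j),  1.07-0.80j,  1.00+1.24j,  (-0.38-0.76j)], [(0.48-0.58j),  0.11-0.16j,  0.82+1.15j,  -1.34+1.03j,  0.81-0.39j]] + [[(-0.29-0.35j), (-0.07-0.1j), (-0.5+0.7j), (0.82+0.63j), -0.49-0.24j],[0.13-0.05j, (0.03-0.01j), (-0.16-0.21j), -0.26+0.18j, (0.12-0.12j)],[0.28+0.70j, 0.06+0.19j, (1.13-0.86j), -0.98-1.40j, 0.66+0.62j],[-0.55+0.43j, -0.15+0.10j, 1.07+0.80j, (1-1.24j), -0.38+0.76j],[0.48+0.58j, (0.11+0.16j), 0.82-1.15j, (-1.34-1.03j), (0.81+0.39j)]] + [[0.33+1.94j, 0.39+0.79j, (-0.05+0.58j), (0.09-0.04j), (0.22+0.58j)], [(-1.47-1.89j), -0.88-0.62j, -0.28-0.65j, (-0.07+0.09j), (-0.57-0.49j)], [0.11+0.60j, (0.12+0.24j), -0.01+0.18j, (0.03-0.01j), 0.07+0.18j], [(-0.52-1.13j), -0.37-0.42j, (-0.07-0.36j), (-0.05+0.04j), -0.23-0.32j], [-0.95-3.35j, (-0.84-1.31j), (-0.03-1.03j), (-0.15+0.08j), (-0.51-0.98j)]] + [[(0.33-1.94j), (0.39-0.79j), -0.05-0.58j, (0.09+0.04j), 0.22-0.58j], [-1.47+1.89j, -0.88+0.62j, -0.28+0.65j, (-0.07-0.09j), (-0.57+0.49j)], [(0.11-0.6j), 0.12-0.24j, -0.01-0.18j, (0.03+0.01j), 0.07-0.18j], [-0.52+1.13j, -0.37+0.42j, (-0.07+0.36j), -0.05-0.04j, (-0.23+0.32j)], [-0.95+3.35j, (-0.84+1.31j), (-0.03+1.03j), (-0.15-0.08j), (-0.51+0.98j)]] + [[-0j, (-0-0j), -0.00-0.00j, (-0+0j), 0.00-0.00j], [(-0.01+0j), 0j, 0j, 0.00-0.00j, -0.00+0.00j], [(-0+0j), 0j, 0.00+0.00j, -0j, (-0+0j)], [0.00-0.00j, (-0-0j), (-0-0j), -0.00+0.00j, -0j], [0.01-0.00j, -0.00-0.00j, -0.00-0.00j, (-0+0j), 0.00-0.00j]]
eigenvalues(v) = [(2.69+2.07j), (2.69-2.07j), (-1.11+0.57j), (-1.11-0.57j), (0.01+0j)]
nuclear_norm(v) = 13.36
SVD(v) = [[0.43, 0.05, 0.01, 0.40, 0.81], [-0.02, -0.66, -0.54, 0.49, -0.18], [-0.57, 0.23, 0.38, 0.69, -0.06], [0.15, -0.65, 0.74, -0.07, -0.01], [-0.68, -0.28, -0.13, -0.35, 0.56]] @ diag([5.250171138827492, 4.641462237728056, 3.0237546406445652, 0.44127824296245194, 0.0035628971027648845]) @ [[-0.01,0.18,-0.48,0.8,-0.32],  [0.78,0.5,-0.15,-0.07,0.33],  [0.1,0.16,0.85,0.48,0.02],  [-0.62,0.62,-0.06,0.01,0.48],  [0.04,-0.55,-0.12,0.35,0.75]]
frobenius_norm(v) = 7.64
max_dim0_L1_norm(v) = 9.27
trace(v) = 3.17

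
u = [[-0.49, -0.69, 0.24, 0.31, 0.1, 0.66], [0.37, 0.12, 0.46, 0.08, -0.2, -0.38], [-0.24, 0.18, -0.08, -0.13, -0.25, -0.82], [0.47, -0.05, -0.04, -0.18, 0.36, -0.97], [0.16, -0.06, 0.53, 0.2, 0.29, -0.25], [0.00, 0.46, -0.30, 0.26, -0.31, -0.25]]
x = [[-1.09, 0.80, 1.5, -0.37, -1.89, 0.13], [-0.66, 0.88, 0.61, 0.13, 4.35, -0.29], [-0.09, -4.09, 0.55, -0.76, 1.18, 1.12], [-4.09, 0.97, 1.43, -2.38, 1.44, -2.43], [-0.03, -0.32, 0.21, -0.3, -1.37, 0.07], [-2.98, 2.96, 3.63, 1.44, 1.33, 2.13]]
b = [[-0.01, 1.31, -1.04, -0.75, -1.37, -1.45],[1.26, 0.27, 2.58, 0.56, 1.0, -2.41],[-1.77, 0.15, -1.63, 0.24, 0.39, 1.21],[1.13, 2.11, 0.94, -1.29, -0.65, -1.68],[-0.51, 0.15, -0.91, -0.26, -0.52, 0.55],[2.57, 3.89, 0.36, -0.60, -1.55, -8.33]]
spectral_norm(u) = 1.72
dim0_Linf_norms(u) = [0.49, 0.69, 0.53, 0.31, 0.36, 0.97]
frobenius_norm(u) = 2.25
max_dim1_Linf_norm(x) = 4.35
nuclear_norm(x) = 21.98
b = x @ u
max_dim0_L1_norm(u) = 3.33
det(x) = -12.96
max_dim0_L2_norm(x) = 5.44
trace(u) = -0.59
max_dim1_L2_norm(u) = 1.15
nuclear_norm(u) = 4.65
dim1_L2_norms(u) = [1.15, 0.74, 0.92, 1.15, 0.7, 0.73]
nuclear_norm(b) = 18.35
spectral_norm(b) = 10.75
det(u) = 0.06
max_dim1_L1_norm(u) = 2.49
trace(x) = -1.28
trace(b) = -11.51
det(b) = -0.97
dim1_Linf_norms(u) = [0.69, 0.46, 0.82, 0.97, 0.53, 0.46]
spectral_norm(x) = 7.72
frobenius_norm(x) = 11.11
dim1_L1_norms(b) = [5.93, 8.08, 5.39, 7.8, 2.9, 17.3]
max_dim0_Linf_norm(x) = 4.35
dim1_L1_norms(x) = [5.78, 6.92, 7.79, 12.74, 2.3, 14.47]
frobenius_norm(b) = 11.73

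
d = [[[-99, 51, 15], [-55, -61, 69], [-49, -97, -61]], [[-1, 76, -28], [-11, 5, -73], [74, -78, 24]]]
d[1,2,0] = 74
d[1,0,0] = -1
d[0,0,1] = 51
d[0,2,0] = -49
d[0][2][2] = -61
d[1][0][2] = -28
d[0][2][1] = -97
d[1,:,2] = [-28, -73, 24]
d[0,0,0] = -99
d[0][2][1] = -97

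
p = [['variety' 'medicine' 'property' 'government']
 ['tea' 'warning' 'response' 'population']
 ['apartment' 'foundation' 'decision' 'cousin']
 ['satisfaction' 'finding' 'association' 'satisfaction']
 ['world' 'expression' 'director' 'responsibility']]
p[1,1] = 'warning'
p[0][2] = 'property'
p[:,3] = ['government', 'population', 'cousin', 'satisfaction', 'responsibility']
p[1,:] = ['tea', 'warning', 'response', 'population']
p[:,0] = ['variety', 'tea', 'apartment', 'satisfaction', 'world']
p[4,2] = 'director'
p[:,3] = ['government', 'population', 'cousin', 'satisfaction', 'responsibility']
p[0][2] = 'property'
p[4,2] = 'director'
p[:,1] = ['medicine', 'warning', 'foundation', 'finding', 'expression']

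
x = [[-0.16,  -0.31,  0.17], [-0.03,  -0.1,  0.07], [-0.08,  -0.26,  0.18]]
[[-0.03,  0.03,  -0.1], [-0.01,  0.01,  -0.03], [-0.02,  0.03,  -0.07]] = x @ [[-0.04, -0.04, 0.24], [0.22, -0.01, 0.14], [0.17, 0.14, -0.1]]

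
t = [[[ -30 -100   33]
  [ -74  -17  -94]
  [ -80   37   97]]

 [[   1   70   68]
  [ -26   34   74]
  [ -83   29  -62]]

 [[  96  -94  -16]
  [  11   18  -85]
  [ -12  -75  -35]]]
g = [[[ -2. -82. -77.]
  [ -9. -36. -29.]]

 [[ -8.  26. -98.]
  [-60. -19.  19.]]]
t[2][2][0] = -12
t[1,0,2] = 68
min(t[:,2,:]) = -83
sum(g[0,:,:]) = -235.0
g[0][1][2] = -29.0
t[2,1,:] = [11, 18, -85]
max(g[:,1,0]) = -9.0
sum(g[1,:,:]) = -140.0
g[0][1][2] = -29.0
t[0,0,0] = -30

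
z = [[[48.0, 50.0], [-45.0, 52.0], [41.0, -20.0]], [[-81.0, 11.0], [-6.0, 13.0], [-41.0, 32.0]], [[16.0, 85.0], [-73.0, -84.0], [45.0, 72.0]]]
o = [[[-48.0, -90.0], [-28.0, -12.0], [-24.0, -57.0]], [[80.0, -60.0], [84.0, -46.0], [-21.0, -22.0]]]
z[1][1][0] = -6.0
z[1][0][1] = 11.0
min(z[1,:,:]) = -81.0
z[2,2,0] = 45.0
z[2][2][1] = 72.0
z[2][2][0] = 45.0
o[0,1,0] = -28.0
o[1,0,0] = 80.0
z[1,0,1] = 11.0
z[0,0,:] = [48.0, 50.0]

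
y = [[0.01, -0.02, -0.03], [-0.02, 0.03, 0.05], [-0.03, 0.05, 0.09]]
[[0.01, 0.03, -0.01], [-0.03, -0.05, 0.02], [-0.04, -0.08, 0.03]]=y @ [[0.40, 0.53, -0.10], [0.14, -0.24, 0.35], [-0.44, -0.63, 0.08]]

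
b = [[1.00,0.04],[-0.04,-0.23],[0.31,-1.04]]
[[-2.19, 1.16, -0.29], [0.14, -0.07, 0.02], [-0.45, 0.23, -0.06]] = b @ [[-2.18, 1.16, -0.29], [-0.22, 0.12, -0.03]]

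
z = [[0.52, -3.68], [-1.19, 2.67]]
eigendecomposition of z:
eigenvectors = [[-0.94, 0.73], [-0.33, -0.68]]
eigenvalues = [-0.76, 3.95]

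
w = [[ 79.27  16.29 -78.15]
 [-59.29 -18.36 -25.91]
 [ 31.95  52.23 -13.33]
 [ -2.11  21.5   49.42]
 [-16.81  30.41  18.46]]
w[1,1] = -18.36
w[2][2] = -13.33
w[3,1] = 21.5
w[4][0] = -16.81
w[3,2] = 49.42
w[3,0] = -2.11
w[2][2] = -13.33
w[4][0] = -16.81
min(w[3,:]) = -2.11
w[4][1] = 30.41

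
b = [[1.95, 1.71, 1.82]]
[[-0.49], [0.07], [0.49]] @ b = [[-0.96, -0.84, -0.89], [0.14, 0.12, 0.13], [0.96, 0.84, 0.89]]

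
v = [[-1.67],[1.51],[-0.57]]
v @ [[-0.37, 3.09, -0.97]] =[[0.62,-5.16,1.62], [-0.56,4.67,-1.46], [0.21,-1.76,0.55]]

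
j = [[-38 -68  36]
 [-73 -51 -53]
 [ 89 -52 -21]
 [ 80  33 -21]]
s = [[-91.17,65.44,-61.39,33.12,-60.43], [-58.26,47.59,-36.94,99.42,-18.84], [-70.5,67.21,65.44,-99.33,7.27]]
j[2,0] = 89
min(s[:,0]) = -91.17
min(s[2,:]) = -99.33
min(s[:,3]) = -99.33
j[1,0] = -73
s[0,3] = 33.12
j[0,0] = -38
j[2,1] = -52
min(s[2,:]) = -99.33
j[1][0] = -73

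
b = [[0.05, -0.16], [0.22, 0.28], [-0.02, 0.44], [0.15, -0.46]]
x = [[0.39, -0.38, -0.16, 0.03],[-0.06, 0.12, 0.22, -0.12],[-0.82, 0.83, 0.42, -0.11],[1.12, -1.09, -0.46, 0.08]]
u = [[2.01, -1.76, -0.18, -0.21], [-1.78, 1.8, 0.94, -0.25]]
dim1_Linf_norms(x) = [0.39, 0.22, 0.83, 1.12]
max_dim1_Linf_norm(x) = 1.12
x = b @ u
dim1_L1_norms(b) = [0.21, 0.5, 0.46, 0.61]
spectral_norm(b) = 0.71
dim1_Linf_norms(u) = [2.01, 1.8]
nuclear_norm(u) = 4.41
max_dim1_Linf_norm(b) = 0.46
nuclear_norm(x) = 2.36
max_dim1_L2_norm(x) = 1.63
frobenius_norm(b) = 0.76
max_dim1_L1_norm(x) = 2.75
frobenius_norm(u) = 3.82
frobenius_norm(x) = 2.15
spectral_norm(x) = 2.14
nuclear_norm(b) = 0.98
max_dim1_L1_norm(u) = 4.77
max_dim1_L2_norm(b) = 0.48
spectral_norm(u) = 3.76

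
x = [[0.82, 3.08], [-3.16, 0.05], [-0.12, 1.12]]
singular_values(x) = [3.6, 2.91]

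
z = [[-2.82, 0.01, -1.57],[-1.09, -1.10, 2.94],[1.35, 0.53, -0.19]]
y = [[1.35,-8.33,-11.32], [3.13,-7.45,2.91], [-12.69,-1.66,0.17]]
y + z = [[-1.47, -8.32, -12.89], [2.04, -8.55, 5.85], [-11.34, -1.13, -0.02]]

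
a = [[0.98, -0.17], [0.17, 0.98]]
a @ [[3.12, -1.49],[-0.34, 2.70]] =[[3.12, -1.92],[0.2, 2.39]]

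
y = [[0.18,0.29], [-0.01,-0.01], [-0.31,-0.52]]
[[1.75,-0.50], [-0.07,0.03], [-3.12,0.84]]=y @ [[1.7, -3.99], [4.99, 0.76]]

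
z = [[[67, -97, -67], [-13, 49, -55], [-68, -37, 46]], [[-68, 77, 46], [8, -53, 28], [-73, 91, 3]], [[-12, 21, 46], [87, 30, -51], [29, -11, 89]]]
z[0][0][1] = -97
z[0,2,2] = 46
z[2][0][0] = -12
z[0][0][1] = -97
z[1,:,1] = [77, -53, 91]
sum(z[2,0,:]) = 55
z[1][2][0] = -73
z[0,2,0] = -68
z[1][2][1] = 91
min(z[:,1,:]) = -55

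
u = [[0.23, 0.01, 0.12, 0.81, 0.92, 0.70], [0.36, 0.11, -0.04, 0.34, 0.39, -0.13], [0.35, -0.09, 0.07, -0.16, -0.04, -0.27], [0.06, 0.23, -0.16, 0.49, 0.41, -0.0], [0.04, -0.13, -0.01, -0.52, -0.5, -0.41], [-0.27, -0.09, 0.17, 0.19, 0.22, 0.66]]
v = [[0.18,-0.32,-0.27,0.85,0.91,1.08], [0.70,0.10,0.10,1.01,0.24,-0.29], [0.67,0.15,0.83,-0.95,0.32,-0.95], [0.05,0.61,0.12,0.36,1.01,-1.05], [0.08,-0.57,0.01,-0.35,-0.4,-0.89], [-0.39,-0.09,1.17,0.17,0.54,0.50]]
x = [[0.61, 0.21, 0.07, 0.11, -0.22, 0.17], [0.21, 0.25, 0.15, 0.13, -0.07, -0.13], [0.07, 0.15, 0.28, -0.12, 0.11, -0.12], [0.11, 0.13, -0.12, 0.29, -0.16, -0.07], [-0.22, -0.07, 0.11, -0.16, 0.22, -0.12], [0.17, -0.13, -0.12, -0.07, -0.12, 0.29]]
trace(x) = 1.94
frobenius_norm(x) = 1.14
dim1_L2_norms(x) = [0.71, 0.41, 0.38, 0.4, 0.39, 0.4]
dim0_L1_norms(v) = [2.07, 1.84, 2.5, 3.69, 3.42, 4.76]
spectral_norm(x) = 0.89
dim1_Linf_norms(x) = [0.61, 0.25, 0.28, 0.29, 0.22, 0.29]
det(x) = -0.00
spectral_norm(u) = 1.89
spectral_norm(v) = 2.41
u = x @ v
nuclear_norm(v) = 8.23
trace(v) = 1.57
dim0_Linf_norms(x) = [0.61, 0.25, 0.28, 0.29, 0.22, 0.29]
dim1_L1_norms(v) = [3.61, 2.44, 3.87, 3.2, 2.3, 2.86]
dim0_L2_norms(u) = [0.62, 0.31, 0.27, 1.16, 1.21, 1.09]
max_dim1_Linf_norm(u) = 0.92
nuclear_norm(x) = 1.94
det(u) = -0.00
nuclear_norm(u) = 3.27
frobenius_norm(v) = 3.72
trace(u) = 1.06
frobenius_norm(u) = 2.13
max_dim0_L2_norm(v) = 2.07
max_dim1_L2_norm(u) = 1.44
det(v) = -3.31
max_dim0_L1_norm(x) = 1.39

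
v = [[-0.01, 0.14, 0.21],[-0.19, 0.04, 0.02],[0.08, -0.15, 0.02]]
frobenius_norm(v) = 0.36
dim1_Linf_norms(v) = [0.21, 0.19, 0.15]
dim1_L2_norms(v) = [0.25, 0.2, 0.17]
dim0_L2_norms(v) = [0.21, 0.21, 0.21]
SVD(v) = [[-0.78, 0.61, 0.15], [-0.44, -0.70, 0.57], [0.45, 0.38, 0.81]] @ diag([0.2835269048343822, 0.19823961614686458, 0.10730120607420489]) @ [[0.45, -0.68, -0.58],  [0.79, -0.0, 0.61],  [-0.42, -0.73, 0.54]]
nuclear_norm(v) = 0.59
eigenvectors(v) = [[(-0.64+0j), -0.64-0.00j, (0.44+0j)], [-0.34-0.54j, (-0.34+0.54j), -0.52+0.00j], [(0.38-0.17j), 0.38+0.17j, (0.73+0j)]]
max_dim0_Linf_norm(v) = 0.21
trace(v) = 0.05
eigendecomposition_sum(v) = [[(-0.03+0.06j), 0.08+0.04j, 0.07-0.01j], [(-0.07+0.01j), 0.01+0.09j, (0.05+0.06j)], [-0.04j, -0.06-0.00j, -0.04+0.03j]] + [[-0.03-0.06j,0.08-0.04j,(0.07+0.01j)],[-0.07-0.01j,0.01-0.09j,0.05-0.06j],[0.04j,-0.06+0.00j,(-0.04-0.03j)]] + [[(0.05+0j), (-0.02+0j), (0.06-0j)], [(-0.06-0j), 0.02-0.00j, -0.07+0.00j], [0.08+0.00j, (-0.03+0j), 0.10-0.00j]]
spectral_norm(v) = 0.28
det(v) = 0.01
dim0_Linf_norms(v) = [0.19, 0.15, 0.21]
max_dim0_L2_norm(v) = 0.21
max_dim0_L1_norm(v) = 0.33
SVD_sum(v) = [[-0.1, 0.15, 0.13], [-0.06, 0.08, 0.07], [0.06, -0.09, -0.07]] + [[0.10, -0.0, 0.07], [-0.11, 0.0, -0.08], [0.06, -0.0, 0.05]] + [[-0.01, -0.01, 0.01], [-0.03, -0.04, 0.03], [-0.04, -0.06, 0.05]]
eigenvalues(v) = [(-0.06+0.18j), (-0.06-0.18j), (0.17+0j)]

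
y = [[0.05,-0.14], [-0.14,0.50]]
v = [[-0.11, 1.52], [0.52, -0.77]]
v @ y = [[-0.22, 0.78], [0.13, -0.46]]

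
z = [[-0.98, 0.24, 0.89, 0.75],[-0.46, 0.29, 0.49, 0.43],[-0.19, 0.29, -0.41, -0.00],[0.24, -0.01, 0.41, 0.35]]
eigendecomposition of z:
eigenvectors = [[-0.47, -0.01, -0.90, -0.56], [-0.5, 0.67, -0.36, -0.18], [-0.06, 0.36, -0.13, -0.66], [-0.72, -0.65, 0.21, 0.48]]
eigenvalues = [0.53, 0.14, -0.93, -0.49]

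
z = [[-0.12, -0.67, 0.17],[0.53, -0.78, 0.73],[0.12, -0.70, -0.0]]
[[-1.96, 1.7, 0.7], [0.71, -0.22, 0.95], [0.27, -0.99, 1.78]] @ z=[[1.22, -0.50, 0.91],[-0.09, -0.97, -0.04],[-0.34, -0.65, -0.68]]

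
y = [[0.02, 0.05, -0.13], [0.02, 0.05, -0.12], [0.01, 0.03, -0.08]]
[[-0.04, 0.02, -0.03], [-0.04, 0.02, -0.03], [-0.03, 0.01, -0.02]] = y @ [[-0.26, 0.32, 0.31], [-0.32, 0.03, -0.64], [0.18, -0.12, 0.07]]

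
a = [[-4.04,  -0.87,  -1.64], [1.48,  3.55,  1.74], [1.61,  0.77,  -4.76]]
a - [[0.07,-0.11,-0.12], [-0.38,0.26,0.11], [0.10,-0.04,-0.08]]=[[-4.11,  -0.76,  -1.52],[1.86,  3.29,  1.63],[1.51,  0.81,  -4.68]]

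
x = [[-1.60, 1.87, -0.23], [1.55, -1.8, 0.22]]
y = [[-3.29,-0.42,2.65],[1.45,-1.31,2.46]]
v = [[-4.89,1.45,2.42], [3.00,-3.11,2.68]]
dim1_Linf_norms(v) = [4.89, 3.11]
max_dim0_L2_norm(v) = 5.74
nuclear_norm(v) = 10.45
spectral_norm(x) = 3.44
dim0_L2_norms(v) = [5.74, 3.43, 3.61]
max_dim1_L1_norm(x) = 3.7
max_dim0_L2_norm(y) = 3.62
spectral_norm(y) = 4.32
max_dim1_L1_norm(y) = 6.36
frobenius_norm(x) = 3.44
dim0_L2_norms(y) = [3.6, 1.38, 3.62]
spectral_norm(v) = 6.47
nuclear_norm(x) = 3.44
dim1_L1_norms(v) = [8.76, 8.79]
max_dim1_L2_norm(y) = 4.25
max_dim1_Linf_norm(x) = 1.87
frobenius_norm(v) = 7.60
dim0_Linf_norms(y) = [3.29, 1.31, 2.65]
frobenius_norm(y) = 5.28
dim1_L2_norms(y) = [4.25, 3.14]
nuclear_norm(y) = 7.36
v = x + y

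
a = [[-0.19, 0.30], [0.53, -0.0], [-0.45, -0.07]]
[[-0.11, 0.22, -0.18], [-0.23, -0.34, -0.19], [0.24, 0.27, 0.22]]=a @ [[-0.44, -0.64, -0.35], [-0.65, 0.32, -0.83]]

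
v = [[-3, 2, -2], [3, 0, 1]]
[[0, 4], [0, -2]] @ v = [[12, 0, 4], [-6, 0, -2]]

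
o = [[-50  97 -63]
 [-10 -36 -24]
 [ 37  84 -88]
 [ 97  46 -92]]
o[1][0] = -10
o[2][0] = 37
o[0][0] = -50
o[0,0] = -50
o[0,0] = -50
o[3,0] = 97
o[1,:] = [-10, -36, -24]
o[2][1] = 84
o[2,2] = -88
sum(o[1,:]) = -70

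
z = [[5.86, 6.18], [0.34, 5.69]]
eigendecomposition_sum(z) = [[3.83,15.38], [0.85,3.40]] + [[2.03, -9.20], [-0.51, 2.29]]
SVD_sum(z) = [[4.47, 7.06], [2.67, 4.22]] + [[1.39, -0.88],[-2.33, 1.47]]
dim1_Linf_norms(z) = [6.18, 5.69]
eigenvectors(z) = [[0.98,-0.97], [0.22,0.24]]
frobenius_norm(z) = 10.25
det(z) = 31.24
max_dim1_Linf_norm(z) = 6.18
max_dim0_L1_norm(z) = 11.87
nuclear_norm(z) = 12.94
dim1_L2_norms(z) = [8.52, 5.7]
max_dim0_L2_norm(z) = 8.4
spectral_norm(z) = 9.73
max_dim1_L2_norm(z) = 8.52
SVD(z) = [[-0.86, -0.51], [-0.51, 0.86]] @ diag([9.732353956593757, 3.2101380754686932]) @ [[-0.53, -0.84], [-0.84, 0.53]]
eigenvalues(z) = [7.23, 4.32]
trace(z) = 11.55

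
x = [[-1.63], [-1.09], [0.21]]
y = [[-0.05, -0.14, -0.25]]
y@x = [[0.18]]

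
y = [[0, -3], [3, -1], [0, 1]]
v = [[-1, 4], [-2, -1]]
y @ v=[[6, 3], [-1, 13], [-2, -1]]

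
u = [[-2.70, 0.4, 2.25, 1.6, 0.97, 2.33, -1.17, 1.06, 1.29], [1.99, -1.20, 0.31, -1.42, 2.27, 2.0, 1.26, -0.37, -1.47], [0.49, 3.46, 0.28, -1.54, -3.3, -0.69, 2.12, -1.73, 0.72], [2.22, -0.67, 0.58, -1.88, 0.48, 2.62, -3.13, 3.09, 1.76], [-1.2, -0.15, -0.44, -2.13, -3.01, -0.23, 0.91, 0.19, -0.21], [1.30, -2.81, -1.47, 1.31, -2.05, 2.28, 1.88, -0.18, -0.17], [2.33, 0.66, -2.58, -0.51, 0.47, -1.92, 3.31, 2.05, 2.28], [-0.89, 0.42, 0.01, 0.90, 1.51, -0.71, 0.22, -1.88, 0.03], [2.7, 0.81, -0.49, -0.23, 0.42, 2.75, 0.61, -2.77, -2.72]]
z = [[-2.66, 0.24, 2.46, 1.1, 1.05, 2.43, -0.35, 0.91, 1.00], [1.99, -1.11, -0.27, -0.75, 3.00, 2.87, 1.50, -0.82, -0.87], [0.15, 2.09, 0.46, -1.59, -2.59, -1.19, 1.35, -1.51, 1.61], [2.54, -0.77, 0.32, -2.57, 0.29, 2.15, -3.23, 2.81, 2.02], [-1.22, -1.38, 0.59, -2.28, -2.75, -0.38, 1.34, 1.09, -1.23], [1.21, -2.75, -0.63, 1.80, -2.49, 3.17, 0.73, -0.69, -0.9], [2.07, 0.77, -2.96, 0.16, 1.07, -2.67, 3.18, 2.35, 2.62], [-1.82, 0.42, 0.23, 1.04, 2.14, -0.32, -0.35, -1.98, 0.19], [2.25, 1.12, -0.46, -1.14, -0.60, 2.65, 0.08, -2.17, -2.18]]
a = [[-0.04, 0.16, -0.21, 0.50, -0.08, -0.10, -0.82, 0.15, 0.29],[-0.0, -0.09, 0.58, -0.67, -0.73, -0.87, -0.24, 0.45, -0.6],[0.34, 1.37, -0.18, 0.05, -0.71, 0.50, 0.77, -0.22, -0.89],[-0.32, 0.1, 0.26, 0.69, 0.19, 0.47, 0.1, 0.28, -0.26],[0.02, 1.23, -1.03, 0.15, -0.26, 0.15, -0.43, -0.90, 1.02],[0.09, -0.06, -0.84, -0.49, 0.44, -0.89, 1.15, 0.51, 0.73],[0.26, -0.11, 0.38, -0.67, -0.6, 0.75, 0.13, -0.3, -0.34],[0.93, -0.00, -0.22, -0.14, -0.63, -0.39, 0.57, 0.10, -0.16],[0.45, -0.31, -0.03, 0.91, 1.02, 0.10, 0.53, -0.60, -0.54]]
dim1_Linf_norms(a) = [0.82, 0.87, 1.37, 0.69, 1.23, 1.15, 0.75, 0.93, 1.02]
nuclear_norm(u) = 40.51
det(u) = 94838.91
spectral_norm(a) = 2.50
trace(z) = -6.44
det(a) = 0.01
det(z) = 157706.26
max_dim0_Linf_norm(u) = 3.46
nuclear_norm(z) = 42.06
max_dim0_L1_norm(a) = 4.83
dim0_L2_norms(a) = [1.17, 1.88, 1.56, 1.65, 1.77, 1.67, 1.86, 1.37, 1.82]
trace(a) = -1.08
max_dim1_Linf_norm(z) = 3.23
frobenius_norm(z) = 15.73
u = a + z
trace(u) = -7.52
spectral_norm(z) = 8.09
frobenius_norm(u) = 15.44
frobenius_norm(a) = 4.97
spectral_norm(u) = 8.13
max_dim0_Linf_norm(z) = 3.23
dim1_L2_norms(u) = [5.06, 4.53, 5.83, 6.23, 4.03, 5.14, 6.09, 2.85, 5.61]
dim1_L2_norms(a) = [1.06, 1.64, 2.05, 1.03, 2.17, 2.01, 1.35, 1.36, 1.76]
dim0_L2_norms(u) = [5.75, 4.82, 3.85, 4.23, 5.76, 5.81, 5.74, 5.41, 4.48]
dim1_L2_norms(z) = [4.83, 5.17, 4.68, 6.39, 4.6, 5.54, 6.67, 3.66, 4.97]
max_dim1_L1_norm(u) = 16.43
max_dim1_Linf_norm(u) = 3.46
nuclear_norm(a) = 12.46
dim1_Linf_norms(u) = [2.7, 2.27, 3.46, 3.13, 3.01, 2.81, 3.31, 1.88, 2.77]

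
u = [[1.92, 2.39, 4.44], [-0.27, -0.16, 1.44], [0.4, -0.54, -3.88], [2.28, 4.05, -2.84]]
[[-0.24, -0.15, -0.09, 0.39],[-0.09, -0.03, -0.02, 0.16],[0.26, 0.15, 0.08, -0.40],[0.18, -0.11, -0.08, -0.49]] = u @ [[0.04, 0.07, 0.04, 0.01], [-0.02, -0.08, -0.05, -0.05], [-0.06, -0.02, -0.01, 0.11]]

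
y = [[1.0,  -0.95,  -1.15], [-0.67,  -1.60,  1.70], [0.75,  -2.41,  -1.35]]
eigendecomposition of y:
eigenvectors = [[(-0.93+0j),(-0.36-0.06j),(-0.36+0.06j)], [-0.00+0.00j,-0.08+0.55j,(-0.08-0.55j)], [(-0.37+0j),-0.75+0.00j,-0.75-0.00j]]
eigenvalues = [(0.55+0j), (-1.25+1.83j), (-1.25-1.83j)]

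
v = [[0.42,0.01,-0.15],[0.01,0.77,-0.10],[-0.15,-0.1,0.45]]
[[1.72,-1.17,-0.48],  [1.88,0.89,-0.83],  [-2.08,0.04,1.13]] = v @ [[2.89, -3.04, -0.32], [1.98, 1.11, -0.79], [-3.22, -0.67, 2.22]]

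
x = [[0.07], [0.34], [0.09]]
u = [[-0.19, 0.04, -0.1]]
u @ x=[[-0.01]]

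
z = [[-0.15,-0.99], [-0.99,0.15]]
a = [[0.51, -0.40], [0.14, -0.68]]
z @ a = [[-0.22, 0.73], [-0.48, 0.29]]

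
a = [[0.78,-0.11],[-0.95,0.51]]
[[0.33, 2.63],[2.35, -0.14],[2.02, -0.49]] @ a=[[-2.24, 1.3], [1.97, -0.33], [2.04, -0.47]]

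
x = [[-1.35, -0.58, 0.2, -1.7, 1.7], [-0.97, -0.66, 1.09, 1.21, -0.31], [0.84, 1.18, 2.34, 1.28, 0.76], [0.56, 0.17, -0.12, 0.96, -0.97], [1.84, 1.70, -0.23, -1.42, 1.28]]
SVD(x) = [[0.42,0.43,-0.65,-0.31,-0.34],[-0.47,0.04,-0.38,-0.49,0.64],[-0.16,-0.76,-0.55,0.18,-0.26],[-0.26,-0.18,0.33,-0.71,-0.53],[0.72,-0.46,0.14,-0.35,0.36]] @ diag([3.7435550285522736, 3.531536482795652, 2.758624393524199, 0.006087530948698543, 0.0004650854820398231]) @ [[0.25,0.28,-0.25,-0.73,0.51], [-0.62,-0.56,-0.43,-0.33,-0.08], [0.44,0.1,-0.69,0.03,-0.56], [0.21,-0.22,0.53,-0.57,-0.55], [-0.56,0.74,0.02,-0.15,-0.34]]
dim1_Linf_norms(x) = [1.7, 1.21, 2.34, 0.97, 1.84]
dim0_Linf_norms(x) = [1.84, 1.7, 2.34, 1.7, 1.7]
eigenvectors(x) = [[0.63, 0.30, 0.5, -0.04, -0.56], [0.42, 0.06, -0.44, 0.1, 0.74], [-0.04, 0.81, -0.22, 0.49, 0.02], [-0.28, -0.20, -0.30, -0.58, -0.15], [-0.59, 0.47, 0.65, -0.64, -0.34]]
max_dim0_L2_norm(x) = 2.99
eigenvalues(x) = [-2.59, 2.87, 2.28, 0.01, 0.0]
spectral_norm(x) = 3.74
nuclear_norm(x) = 10.04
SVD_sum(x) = [[0.39, 0.44, -0.39, -1.15, 0.80], [-0.43, -0.49, 0.43, 1.28, -0.89], [-0.15, -0.17, 0.15, 0.44, -0.3], [-0.24, -0.28, 0.24, 0.72, -0.50], [0.66, 0.75, -0.66, -1.97, 1.37]] + [[-0.94, -0.84, -0.65, -0.50, -0.12], [-0.08, -0.07, -0.05, -0.04, -0.01], [1.66, 1.5, 1.15, 0.89, 0.21], [0.39, 0.35, 0.27, 0.21, 0.05], [1.01, 0.91, 0.70, 0.54, 0.13]] + [[-0.80, -0.18, 1.24, -0.05, 1.02],  [-0.46, -0.1, 0.71, -0.03, 0.59],  [-0.67, -0.15, 1.04, -0.04, 0.86],  [0.41, 0.09, -0.63, 0.02, -0.52],  [0.17, 0.04, -0.26, 0.01, -0.22]] + [[-0.00, 0.0, -0.0, 0.0, 0.0],[-0.00, 0.0, -0.0, 0.00, 0.00],[0.00, -0.0, 0.0, -0.0, -0.0],[-0.0, 0.0, -0.00, 0.00, 0.0],[-0.0, 0.00, -0.00, 0.0, 0.0]] + [[0.00, -0.0, -0.0, 0.00, 0.0],[-0.00, 0.00, 0.0, -0.0, -0.0],[0.00, -0.0, -0.00, 0.00, 0.00],[0.0, -0.0, -0.00, 0.00, 0.0],[-0.00, 0.0, 0.0, -0.0, -0.0]]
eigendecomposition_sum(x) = [[-1.57, -1.04, 0.31, -0.32, 0.47], [-1.06, -0.70, 0.21, -0.22, 0.31], [0.11, 0.07, -0.02, 0.02, -0.03], [0.71, 0.47, -0.14, 0.14, -0.21], [1.48, 0.98, -0.29, 0.3, -0.44]] + [[0.26, 0.42, 0.73, 0.20, 0.43], [0.05, 0.08, 0.15, 0.04, 0.09], [0.71, 1.13, 1.98, 0.55, 1.16], [-0.17, -0.27, -0.48, -0.13, -0.28], [0.41, 0.65, 1.15, 0.32, 0.67]] + [[-0.04, 0.05, -0.84, -1.58, 0.81],  [0.04, -0.04, 0.74, 1.39, -0.71],  [0.02, -0.02, 0.38, 0.71, -0.36],  [0.02, -0.03, 0.50, 0.94, -0.48],  [-0.05, 0.06, -1.09, -2.05, 1.05]] + [[0.0, 0.0, -0.00, 0.0, 0.00], [-0.0, -0.0, 0.0, -0.00, -0.00], [-0.00, -0.00, 0.00, -0.00, -0.0], [0.0, 0.00, -0.00, 0.00, 0.00], [0.0, 0.0, -0.00, 0.00, 0.0]] + [[0.00, -0.00, 0.00, 0.0, -0.0], [-0.00, 0.00, -0.00, -0.00, 0.0], [-0.00, 0.00, -0.00, -0.0, 0.0], [0.00, -0.0, 0.0, 0.0, -0.00], [0.0, -0.0, 0.00, 0.00, -0.00]]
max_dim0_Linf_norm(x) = 2.34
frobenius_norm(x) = 5.84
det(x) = -0.00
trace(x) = 2.57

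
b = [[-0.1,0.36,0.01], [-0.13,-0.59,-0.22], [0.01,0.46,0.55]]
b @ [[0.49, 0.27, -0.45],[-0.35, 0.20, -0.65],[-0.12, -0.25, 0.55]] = [[-0.18, 0.04, -0.18], [0.17, -0.10, 0.32], [-0.22, -0.04, -0.0]]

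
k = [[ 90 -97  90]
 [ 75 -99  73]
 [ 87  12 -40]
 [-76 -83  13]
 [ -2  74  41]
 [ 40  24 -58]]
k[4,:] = [-2, 74, 41]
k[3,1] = -83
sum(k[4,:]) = 113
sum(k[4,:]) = 113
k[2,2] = -40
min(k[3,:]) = -83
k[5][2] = -58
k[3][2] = 13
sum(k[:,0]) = 214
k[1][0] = 75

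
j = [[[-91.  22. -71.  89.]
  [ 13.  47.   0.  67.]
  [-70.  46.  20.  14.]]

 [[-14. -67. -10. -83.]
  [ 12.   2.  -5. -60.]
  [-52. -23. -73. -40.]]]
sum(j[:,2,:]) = -178.0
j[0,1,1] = 47.0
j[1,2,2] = -73.0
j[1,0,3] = -83.0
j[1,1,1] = 2.0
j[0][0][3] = 89.0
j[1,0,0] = -14.0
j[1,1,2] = -5.0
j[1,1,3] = -60.0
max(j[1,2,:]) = -23.0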